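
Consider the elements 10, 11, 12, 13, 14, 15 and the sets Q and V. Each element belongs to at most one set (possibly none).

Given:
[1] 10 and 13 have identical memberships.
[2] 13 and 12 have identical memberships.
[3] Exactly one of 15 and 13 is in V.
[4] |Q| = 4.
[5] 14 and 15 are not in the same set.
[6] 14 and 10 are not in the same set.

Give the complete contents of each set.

Q = {10, 11, 12, 13}; V = {15}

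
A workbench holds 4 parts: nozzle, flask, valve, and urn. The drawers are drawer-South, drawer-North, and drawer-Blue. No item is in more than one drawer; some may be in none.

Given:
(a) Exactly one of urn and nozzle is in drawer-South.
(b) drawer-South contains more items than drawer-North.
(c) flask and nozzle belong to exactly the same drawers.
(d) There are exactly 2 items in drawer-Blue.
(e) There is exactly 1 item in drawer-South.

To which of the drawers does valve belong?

valve: none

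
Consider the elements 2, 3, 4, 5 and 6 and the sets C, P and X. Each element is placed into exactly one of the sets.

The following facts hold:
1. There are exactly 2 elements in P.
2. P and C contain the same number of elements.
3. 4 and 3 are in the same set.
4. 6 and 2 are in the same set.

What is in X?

X = {5}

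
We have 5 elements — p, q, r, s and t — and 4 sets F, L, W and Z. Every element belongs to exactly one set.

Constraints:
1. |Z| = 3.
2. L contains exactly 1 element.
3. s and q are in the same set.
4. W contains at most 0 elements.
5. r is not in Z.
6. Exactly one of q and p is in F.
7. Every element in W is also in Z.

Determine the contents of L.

L = {r}

From (5): r ∉ Z.
(4): W already has 0, so the rest are out.
Suppose p ∈ L: no assignment then satisfies all the clues, so p ∉ L.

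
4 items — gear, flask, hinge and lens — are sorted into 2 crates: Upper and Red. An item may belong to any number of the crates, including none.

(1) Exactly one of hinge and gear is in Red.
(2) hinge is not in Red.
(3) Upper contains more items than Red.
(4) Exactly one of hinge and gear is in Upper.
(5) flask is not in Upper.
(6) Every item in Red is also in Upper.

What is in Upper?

Upper = {gear, lens}

From (2): hinge ∉ Red.
From (5): flask ∉ Upper.
(1) (exactly one): gear ∈ Red.
(6) with gear ∈ Red: gear ∈ Upper.
(6) contrapositive: flask ∉ Red.
(4) (exactly one): hinge ∉ Upper.
Suppose lens ∉ Upper: no assignment then satisfies all the clues, so lens ∈ Upper.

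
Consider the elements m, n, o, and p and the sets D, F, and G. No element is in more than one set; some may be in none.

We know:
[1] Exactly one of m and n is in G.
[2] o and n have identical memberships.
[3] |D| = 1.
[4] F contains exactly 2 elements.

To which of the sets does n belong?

n: F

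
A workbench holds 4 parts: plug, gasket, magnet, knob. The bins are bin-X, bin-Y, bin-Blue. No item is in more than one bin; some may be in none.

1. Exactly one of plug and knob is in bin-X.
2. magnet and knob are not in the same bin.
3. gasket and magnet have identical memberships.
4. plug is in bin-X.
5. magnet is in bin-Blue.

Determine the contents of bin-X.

bin-X = {plug}

From (4): plug ∈ bin-X.
From (5): magnet ∈ bin-Blue.
(1) (exactly one): knob ∉ bin-X.
(2): knob ∉ bin-Blue.
(3): gasket matches magnet: gasket ∉ bin-X.
(3): gasket matches magnet: gasket ∉ bin-Y.
(3): gasket matches magnet: gasket ∈ bin-Blue.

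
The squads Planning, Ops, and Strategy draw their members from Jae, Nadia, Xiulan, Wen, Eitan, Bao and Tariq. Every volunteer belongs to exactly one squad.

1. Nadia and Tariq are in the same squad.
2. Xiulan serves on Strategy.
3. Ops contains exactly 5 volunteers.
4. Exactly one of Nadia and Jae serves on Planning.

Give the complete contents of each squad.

Planning = {Jae}; Ops = {Bao, Eitan, Nadia, Tariq, Wen}; Strategy = {Xiulan}

From (2): Xiulan ∈ Strategy.
Suppose Jae ∉ Planning: no assignment then satisfies all the clues, so Jae ∈ Planning.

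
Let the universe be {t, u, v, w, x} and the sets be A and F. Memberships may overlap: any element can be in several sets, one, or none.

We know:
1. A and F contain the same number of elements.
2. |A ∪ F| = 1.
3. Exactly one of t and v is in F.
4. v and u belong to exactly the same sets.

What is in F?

F = {t}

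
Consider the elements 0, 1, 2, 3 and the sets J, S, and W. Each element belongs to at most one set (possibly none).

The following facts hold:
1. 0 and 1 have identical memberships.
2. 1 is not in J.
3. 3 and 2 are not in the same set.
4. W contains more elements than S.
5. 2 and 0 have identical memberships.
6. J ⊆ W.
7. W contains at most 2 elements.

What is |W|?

1

From (2): 1 ∉ J.
(1): 0 matches 1: 0 ∉ J.
(5): 2 matches 0: 2 ∉ J.
Suppose 0 ∈ S: no assignment then satisfies all the clues, so 0 ∉ S.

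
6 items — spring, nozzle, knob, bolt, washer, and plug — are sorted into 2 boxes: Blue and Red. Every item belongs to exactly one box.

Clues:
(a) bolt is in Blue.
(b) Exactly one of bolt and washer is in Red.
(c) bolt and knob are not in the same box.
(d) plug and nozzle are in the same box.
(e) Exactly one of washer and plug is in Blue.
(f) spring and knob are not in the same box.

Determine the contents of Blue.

Blue = {bolt, nozzle, plug, spring}

From (a): bolt ∈ Blue.
(b) (exactly one): washer ∈ Red.
(c): knob ∉ Blue.
(e) (exactly one): plug ∈ Blue.
Only one box left: knob ∈ Red.
(d): nozzle matches plug: nozzle ∈ Blue.
(f): spring ∉ Red.
Only one box left: spring ∈ Blue.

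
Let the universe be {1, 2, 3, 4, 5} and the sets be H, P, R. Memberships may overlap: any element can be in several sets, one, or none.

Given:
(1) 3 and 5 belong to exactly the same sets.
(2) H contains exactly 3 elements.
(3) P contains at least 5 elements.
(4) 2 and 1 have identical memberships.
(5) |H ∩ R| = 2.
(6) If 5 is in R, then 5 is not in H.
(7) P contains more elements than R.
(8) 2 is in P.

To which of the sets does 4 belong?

4: H, P

From (8): 2 ∈ P.
(3): only 5 candidates remain for P, so all are in.
Suppose 4 ∉ H: no assignment then satisfies all the clues, so 4 ∈ H.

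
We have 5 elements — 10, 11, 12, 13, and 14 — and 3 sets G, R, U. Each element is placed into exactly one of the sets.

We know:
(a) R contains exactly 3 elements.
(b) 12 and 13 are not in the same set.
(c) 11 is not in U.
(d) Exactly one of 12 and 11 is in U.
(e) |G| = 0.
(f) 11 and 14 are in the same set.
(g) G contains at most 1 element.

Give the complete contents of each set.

G = {}; R = {11, 13, 14}; U = {10, 12}

From (c): 11 ∉ U.
(d) (exactly one): 12 ∈ U.
(e): G already has 0, so the rest are out.
(f): 14 matches 11: 14 ∉ U.
Only one set left: 11 ∈ R.
Only one set left: 14 ∈ R.
(b): 13 ∉ U.
Only one set left: 13 ∈ R.
(a): R already has 3, so the rest are out.
Only one set left: 10 ∈ U.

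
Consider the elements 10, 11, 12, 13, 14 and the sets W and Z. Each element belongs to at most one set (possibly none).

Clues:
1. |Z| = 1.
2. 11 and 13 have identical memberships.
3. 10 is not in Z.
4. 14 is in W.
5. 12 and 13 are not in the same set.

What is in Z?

Z = {12}

From (3): 10 ∉ Z.
From (4): 14 ∈ W.
Suppose 11 ∈ Z: no assignment then satisfies all the clues, so 11 ∉ Z.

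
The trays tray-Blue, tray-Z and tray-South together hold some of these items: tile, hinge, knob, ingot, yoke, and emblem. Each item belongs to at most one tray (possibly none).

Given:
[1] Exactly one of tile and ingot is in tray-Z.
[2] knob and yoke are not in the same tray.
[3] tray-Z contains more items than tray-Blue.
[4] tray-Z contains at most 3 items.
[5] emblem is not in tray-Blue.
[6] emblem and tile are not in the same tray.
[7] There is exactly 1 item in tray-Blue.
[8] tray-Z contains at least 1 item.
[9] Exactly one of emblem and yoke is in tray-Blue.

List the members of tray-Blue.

From (5): emblem ∉ tray-Blue.
(9) (exactly one): yoke ∈ tray-Blue.
(2): knob ∉ tray-Blue.
(7): tray-Blue already has 1, so the rest are out.

tray-Blue = {yoke}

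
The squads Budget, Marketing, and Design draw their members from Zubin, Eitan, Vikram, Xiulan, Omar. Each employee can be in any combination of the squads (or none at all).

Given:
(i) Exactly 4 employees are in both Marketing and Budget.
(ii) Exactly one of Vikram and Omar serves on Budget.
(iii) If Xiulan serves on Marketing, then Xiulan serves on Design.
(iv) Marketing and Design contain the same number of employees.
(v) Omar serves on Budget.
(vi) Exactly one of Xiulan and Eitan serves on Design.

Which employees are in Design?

From (v): Omar ∈ Budget.
(ii) (exactly one): Vikram ∉ Budget.
Suppose Zubin ∉ Design: no assignment then satisfies all the clues, so Zubin ∈ Design.

Design = {Omar, Vikram, Xiulan, Zubin}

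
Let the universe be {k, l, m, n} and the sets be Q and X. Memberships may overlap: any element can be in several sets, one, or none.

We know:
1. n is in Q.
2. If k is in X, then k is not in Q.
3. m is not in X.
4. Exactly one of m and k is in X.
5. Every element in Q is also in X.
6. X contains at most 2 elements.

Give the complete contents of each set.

From (1): n ∈ Q.
From (3): m ∉ X.
(4) (exactly one): k ∈ X.
(5) contrapositive: m ∉ Q.
(5) with n ∈ Q: n ∈ X.
(6): X already has 2, so the rest are out.
(2): k ∉ Q.
(5) contrapositive: l ∉ Q.

Q = {n}; X = {k, n}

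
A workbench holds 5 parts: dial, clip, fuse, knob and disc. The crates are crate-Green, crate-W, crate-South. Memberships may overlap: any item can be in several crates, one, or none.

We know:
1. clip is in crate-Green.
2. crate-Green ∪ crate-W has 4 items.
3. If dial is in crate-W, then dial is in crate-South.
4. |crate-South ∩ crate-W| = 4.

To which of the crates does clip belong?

clip: crate-Green, crate-South, crate-W

From (1): clip ∈ crate-Green.
Suppose clip ∉ crate-W: no assignment then satisfies all the clues, so clip ∈ crate-W.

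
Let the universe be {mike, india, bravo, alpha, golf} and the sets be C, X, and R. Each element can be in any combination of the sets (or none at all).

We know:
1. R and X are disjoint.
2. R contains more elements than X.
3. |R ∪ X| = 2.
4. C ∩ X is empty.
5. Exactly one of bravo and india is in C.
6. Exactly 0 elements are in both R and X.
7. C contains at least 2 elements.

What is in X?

X = {}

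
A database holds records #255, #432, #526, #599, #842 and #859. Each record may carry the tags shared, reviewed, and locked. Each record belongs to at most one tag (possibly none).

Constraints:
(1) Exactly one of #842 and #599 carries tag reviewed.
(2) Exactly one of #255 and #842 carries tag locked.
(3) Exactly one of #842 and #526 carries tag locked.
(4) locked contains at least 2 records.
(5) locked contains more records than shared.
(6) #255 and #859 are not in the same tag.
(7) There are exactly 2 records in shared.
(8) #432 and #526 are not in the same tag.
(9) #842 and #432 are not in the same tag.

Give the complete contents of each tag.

shared = {#432, #859}; reviewed = {#842}; locked = {#255, #526, #599}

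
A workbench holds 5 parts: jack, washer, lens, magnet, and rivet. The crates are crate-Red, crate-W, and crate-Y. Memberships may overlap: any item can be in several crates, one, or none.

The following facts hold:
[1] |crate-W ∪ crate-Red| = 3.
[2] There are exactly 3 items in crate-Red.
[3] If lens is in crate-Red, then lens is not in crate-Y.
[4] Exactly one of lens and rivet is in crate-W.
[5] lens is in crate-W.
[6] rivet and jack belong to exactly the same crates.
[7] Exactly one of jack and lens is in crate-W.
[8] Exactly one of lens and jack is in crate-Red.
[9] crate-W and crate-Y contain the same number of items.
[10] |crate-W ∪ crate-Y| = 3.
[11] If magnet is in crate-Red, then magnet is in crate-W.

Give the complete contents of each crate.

crate-Red = {lens, magnet, washer}; crate-W = {lens, magnet}; crate-Y = {magnet, washer}

From (5): lens ∈ crate-W.
(4) (exactly one): rivet ∉ crate-W.
(6): jack matches rivet: jack ∉ crate-W.
Suppose jack ∈ crate-Red: no assignment then satisfies all the clues, so jack ∉ crate-Red.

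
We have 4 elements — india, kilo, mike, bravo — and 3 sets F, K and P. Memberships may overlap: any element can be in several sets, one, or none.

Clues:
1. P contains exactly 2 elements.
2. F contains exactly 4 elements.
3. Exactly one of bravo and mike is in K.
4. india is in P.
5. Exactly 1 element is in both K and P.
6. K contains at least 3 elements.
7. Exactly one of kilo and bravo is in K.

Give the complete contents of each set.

F = {bravo, india, kilo, mike}; K = {india, kilo, mike}; P = {bravo, india}

From (4): india ∈ P.
(2): only 4 candidates remain for F, so all are in.
Suppose india ∉ K: no assignment then satisfies all the clues, so india ∈ K.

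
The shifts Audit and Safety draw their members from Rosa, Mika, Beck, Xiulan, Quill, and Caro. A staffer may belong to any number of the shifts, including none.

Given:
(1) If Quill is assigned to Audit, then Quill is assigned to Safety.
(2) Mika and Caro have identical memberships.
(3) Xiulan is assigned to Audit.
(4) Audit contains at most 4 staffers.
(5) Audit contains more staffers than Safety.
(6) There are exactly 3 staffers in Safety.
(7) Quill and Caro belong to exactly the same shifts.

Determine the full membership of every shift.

Audit = {Caro, Mika, Quill, Xiulan}; Safety = {Caro, Mika, Quill}

From (3): Xiulan ∈ Audit.
Suppose Rosa ∈ Audit: no assignment then satisfies all the clues, so Rosa ∉ Audit.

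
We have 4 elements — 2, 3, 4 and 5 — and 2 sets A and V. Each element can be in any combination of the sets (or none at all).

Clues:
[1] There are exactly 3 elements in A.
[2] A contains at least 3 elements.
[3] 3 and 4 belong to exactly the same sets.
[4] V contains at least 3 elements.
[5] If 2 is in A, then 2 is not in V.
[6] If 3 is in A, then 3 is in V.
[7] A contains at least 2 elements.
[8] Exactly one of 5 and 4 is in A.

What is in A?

A = {2, 3, 4}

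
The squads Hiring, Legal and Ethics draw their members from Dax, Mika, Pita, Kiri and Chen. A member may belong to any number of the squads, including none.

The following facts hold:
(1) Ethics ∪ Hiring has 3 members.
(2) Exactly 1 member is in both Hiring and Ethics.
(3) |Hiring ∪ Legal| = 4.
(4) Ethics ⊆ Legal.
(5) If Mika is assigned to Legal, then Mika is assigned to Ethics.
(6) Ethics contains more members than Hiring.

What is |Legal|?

4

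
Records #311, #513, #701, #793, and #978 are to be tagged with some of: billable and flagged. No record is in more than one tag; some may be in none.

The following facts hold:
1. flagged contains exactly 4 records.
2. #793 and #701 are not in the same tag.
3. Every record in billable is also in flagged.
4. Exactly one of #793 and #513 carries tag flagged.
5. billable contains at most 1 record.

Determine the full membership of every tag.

billable = {}; flagged = {#311, #513, #701, #978}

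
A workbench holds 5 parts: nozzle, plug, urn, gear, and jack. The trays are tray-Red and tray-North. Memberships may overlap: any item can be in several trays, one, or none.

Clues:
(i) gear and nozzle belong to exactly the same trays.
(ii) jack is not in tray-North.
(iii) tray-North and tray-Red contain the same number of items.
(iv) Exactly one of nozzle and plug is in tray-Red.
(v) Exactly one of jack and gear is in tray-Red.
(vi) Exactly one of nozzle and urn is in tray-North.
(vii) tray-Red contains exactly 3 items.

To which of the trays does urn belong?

urn: tray-Red

From (ii): jack ∉ tray-North.
Suppose urn ∉ tray-Red: no assignment then satisfies all the clues, so urn ∈ tray-Red.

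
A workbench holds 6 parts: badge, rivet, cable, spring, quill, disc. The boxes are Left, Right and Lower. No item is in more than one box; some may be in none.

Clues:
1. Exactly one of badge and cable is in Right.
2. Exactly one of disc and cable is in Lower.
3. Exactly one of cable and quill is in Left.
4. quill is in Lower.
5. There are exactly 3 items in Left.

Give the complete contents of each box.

Left = {cable, rivet, spring}; Right = {badge}; Lower = {disc, quill}

From (4): quill ∈ Lower.
(3) (exactly one): cable ∈ Left.
(1) (exactly one): badge ∈ Right.
(2) (exactly one): disc ∈ Lower.
(5): only 3 candidates remain for Left, so all are in.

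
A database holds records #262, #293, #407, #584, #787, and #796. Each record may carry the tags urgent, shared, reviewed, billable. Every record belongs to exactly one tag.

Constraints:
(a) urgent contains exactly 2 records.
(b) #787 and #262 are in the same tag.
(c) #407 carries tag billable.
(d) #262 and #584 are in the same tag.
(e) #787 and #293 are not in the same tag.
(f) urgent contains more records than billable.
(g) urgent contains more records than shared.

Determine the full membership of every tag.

urgent = {#293, #796}; shared = {}; reviewed = {#262, #584, #787}; billable = {#407}

From (c): #407 ∈ billable.
Suppose #262 ∈ urgent: no assignment then satisfies all the clues, so #262 ∉ urgent.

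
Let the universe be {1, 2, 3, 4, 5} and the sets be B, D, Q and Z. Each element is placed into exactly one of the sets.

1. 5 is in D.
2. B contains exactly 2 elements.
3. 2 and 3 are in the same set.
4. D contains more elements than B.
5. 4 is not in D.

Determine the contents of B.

B = {1, 4}

From (1): 5 ∈ D.
From (5): 4 ∉ D.
Suppose 1 ∉ B: no assignment then satisfies all the clues, so 1 ∈ B.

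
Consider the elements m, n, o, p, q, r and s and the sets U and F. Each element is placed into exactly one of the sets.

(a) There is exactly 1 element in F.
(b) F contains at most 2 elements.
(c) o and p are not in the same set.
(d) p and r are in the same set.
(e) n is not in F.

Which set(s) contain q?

From (e): n ∉ F.
Only one set left: n ∈ U.
Suppose q ∉ U: no assignment then satisfies all the clues, so q ∈ U.

q: U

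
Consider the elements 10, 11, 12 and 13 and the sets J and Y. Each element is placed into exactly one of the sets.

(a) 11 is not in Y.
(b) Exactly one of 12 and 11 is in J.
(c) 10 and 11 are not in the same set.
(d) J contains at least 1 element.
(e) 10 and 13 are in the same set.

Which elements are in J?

J = {11}

From (a): 11 ∉ Y.
Only one set left: 11 ∈ J.
(b) (exactly one): 12 ∉ J.
(c): 10 ∉ J.
(e): 13 matches 10: 13 ∉ J.
Only one set left: 10 ∈ Y.
Only one set left: 12 ∈ Y.
Only one set left: 13 ∈ Y.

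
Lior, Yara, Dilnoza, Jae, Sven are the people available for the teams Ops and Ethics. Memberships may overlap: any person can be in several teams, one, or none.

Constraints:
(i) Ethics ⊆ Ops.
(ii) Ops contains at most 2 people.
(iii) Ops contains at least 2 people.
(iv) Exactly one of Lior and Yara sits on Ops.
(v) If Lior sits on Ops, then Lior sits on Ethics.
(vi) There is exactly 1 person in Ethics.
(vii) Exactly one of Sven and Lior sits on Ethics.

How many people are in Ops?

2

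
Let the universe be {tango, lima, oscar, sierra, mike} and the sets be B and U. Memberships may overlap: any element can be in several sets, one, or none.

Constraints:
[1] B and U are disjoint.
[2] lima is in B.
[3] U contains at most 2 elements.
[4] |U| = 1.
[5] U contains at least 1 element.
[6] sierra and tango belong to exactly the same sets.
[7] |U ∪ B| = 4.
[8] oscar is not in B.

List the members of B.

B = {lima, sierra, tango}

From (2): lima ∈ B.
From (8): oscar ∉ B.
(1) (disjoint): lima ∉ U.
Suppose tango ∉ B: no assignment then satisfies all the clues, so tango ∈ B.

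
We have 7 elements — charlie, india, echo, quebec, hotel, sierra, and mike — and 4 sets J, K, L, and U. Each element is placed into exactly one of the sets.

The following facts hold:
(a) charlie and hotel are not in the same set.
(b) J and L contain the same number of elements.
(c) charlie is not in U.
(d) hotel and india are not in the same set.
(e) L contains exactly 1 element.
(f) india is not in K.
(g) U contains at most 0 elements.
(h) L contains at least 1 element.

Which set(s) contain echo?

echo: K

From (c): charlie ∉ U.
From (f): india ∉ K.
(g): U already has 0, so the rest are out.
Suppose echo ∈ J: no assignment then satisfies all the clues, so echo ∉ J.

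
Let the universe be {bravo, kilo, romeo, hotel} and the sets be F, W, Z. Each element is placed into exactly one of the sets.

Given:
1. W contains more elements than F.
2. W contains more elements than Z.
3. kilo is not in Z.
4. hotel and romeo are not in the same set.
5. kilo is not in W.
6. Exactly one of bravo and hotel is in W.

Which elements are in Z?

Z = {hotel}

From (3): kilo ∉ Z.
From (5): kilo ∉ W.
Only one set left: kilo ∈ F.
Suppose bravo ∈ Z: no assignment then satisfies all the clues, so bravo ∉ Z.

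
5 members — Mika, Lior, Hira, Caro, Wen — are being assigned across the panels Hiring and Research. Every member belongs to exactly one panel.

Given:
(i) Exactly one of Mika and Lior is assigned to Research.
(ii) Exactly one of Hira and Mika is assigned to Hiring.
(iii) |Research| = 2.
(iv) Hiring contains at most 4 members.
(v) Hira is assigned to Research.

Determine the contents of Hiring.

Hiring = {Caro, Mika, Wen}

From (v): Hira ∈ Research.
(ii) (exactly one): Mika ∈ Hiring.
(i) (exactly one): Lior ∈ Research.
(iii): Research already has 2, so the rest are out.
Only one panel left: Caro ∈ Hiring.
Only one panel left: Wen ∈ Hiring.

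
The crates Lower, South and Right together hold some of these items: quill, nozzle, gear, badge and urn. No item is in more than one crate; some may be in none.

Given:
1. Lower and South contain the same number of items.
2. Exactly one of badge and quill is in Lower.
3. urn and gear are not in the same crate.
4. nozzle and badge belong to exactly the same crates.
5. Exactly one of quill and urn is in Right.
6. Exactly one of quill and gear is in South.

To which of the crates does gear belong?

gear: South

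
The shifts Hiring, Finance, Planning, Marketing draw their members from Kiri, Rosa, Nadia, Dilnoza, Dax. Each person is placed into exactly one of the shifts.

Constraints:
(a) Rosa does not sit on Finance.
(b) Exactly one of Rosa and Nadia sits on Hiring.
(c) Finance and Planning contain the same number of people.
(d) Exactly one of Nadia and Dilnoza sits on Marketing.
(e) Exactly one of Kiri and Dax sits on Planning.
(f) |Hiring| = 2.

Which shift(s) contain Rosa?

Rosa: Hiring

From (a): Rosa ∉ Finance.
Suppose Rosa ∉ Hiring: no assignment then satisfies all the clues, so Rosa ∈ Hiring.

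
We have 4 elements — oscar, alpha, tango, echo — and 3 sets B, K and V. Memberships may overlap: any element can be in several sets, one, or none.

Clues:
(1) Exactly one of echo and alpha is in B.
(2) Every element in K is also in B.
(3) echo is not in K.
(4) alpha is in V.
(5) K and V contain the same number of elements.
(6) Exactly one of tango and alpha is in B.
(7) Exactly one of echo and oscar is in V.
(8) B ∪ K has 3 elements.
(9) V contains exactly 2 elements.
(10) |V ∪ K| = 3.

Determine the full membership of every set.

B = {echo, oscar, tango}; K = {oscar, tango}; V = {alpha, oscar}

From (3): echo ∉ K.
From (4): alpha ∈ V.
Suppose oscar ∉ B: no assignment then satisfies all the clues, so oscar ∈ B.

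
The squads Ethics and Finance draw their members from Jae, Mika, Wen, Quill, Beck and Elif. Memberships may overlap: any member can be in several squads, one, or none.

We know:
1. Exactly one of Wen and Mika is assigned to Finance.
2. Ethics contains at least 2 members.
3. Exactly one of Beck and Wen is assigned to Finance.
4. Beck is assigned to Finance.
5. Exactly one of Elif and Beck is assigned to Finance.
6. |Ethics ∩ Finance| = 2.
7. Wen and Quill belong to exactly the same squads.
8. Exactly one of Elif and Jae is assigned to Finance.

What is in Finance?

From (4): Beck ∈ Finance.
(3) (exactly one): Wen ∉ Finance.
(5) (exactly one): Elif ∉ Finance.
(7): Quill matches Wen: Quill ∉ Finance.
(8) (exactly one): Jae ∈ Finance.
(1) (exactly one): Mika ∈ Finance.

Finance = {Beck, Jae, Mika}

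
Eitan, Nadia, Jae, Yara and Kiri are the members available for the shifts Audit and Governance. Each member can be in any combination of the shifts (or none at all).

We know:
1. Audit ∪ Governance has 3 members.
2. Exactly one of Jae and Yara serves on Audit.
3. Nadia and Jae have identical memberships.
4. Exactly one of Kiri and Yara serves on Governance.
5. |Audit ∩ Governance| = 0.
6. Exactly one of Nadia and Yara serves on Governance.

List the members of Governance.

Governance = {Yara}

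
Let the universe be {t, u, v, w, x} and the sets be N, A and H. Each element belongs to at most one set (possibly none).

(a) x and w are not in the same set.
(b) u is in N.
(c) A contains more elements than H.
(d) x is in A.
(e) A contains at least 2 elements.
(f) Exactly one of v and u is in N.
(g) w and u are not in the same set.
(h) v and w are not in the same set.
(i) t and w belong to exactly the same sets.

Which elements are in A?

A = {v, x}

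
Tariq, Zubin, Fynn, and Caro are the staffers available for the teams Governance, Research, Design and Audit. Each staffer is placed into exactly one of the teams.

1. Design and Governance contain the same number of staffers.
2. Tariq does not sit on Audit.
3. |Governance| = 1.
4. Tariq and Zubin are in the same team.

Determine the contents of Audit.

Audit = {}

From (2): Tariq ∉ Audit.
(4): Zubin matches Tariq: Zubin ∉ Audit.
Suppose Fynn ∈ Audit: no assignment then satisfies all the clues, so Fynn ∉ Audit.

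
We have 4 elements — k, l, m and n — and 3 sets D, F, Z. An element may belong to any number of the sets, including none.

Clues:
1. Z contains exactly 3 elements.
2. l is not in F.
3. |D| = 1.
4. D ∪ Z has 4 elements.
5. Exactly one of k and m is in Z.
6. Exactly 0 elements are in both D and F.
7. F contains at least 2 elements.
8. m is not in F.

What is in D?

D = {m}

From (2): l ∉ F.
From (8): m ∉ F.
(7): only 2 candidates remain for F, so all are in.
Suppose k ∈ D: no assignment then satisfies all the clues, so k ∉ D.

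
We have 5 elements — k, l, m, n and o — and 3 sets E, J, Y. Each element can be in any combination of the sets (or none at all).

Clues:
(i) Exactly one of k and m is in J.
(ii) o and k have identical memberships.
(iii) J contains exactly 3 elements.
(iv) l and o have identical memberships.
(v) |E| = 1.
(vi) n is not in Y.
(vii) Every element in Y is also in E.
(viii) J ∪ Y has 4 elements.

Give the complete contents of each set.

E = {m}; J = {k, l, o}; Y = {m}

From (vi): n ∉ Y.
Suppose k ∈ E: no assignment then satisfies all the clues, so k ∉ E.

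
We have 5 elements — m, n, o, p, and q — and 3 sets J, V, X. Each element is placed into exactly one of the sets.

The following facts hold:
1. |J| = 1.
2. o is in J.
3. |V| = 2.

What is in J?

From (2): o ∈ J.
(1): J already has 1, so the rest are out.

J = {o}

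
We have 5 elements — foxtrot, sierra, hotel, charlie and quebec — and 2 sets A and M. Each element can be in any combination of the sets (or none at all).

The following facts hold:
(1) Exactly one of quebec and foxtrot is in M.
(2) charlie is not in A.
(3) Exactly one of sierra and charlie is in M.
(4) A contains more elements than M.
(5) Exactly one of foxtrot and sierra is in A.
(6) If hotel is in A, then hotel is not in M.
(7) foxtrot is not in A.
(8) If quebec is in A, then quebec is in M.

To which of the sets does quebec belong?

quebec: A, M

From (2): charlie ∉ A.
From (7): foxtrot ∉ A.
(5) (exactly one): sierra ∈ A.
Suppose quebec ∉ A: no assignment then satisfies all the clues, so quebec ∈ A.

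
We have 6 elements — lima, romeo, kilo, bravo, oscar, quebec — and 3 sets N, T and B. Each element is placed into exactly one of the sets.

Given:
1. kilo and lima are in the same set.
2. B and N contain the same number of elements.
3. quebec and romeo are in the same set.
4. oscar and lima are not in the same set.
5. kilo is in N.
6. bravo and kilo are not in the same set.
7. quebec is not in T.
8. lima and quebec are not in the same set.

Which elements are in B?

B = {quebec, romeo}

From (5): kilo ∈ N.
From (7): quebec ∉ T.
(1): lima matches kilo: lima ∈ N.
(3): romeo matches quebec: romeo ∉ T.
(4): oscar ∉ N.
(6): bravo ∉ N.
(8): quebec ∉ N.
Only one set left: quebec ∈ B.
(3): romeo matches quebec: romeo ∉ N.
(3): romeo matches quebec: romeo ∈ B.
Suppose bravo ∈ B: no assignment then satisfies all the clues, so bravo ∉ B.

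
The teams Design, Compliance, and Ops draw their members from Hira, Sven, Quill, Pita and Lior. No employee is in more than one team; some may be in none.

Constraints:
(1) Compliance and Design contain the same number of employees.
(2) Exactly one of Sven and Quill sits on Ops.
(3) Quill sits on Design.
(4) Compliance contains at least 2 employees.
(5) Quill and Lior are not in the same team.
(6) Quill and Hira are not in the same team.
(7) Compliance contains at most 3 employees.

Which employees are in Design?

From (3): Quill ∈ Design.
(2) (exactly one): Sven ∈ Ops.
(5): Lior ∉ Design.
(6): Hira ∉ Design.
Suppose Pita ∉ Design: no assignment then satisfies all the clues, so Pita ∈ Design.

Design = {Pita, Quill}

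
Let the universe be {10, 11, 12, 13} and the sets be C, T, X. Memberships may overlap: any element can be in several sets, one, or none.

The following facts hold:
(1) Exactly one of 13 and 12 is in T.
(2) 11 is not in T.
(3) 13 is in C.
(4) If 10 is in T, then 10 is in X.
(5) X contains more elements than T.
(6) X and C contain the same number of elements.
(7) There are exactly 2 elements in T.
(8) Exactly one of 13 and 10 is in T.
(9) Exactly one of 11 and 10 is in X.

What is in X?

X = {10, 12, 13}

From (2): 11 ∉ T.
From (3): 13 ∈ C.
Suppose 10 ∉ X: no assignment then satisfies all the clues, so 10 ∈ X.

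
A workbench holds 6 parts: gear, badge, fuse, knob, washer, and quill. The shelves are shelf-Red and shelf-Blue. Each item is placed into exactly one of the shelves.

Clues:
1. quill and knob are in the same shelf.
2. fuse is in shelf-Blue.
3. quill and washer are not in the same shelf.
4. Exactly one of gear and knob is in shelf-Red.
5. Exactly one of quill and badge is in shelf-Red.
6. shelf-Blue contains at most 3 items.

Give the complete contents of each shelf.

shelf-Red = {badge, gear, washer}; shelf-Blue = {fuse, knob, quill}

From (2): fuse ∈ shelf-Blue.
Suppose gear ∉ shelf-Red: no assignment then satisfies all the clues, so gear ∈ shelf-Red.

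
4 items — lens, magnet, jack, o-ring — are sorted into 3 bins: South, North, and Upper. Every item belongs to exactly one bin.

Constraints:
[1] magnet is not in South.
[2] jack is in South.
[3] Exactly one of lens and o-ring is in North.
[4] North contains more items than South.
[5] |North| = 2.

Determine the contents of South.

South = {jack}

From (1): magnet ∉ South.
From (2): jack ∈ South.
Suppose lens ∈ South: no assignment then satisfies all the clues, so lens ∉ South.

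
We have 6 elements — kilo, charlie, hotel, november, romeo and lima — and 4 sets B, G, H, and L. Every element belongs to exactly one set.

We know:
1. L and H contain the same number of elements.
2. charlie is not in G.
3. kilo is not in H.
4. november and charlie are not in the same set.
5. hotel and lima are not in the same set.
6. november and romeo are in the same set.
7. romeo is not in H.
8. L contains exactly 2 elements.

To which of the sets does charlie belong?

charlie: H

From (2): charlie ∉ G.
From (3): kilo ∉ H.
From (7): romeo ∉ H.
(6): november matches romeo: november ∉ H.
Suppose charlie ∈ B: no assignment then satisfies all the clues, so charlie ∉ B.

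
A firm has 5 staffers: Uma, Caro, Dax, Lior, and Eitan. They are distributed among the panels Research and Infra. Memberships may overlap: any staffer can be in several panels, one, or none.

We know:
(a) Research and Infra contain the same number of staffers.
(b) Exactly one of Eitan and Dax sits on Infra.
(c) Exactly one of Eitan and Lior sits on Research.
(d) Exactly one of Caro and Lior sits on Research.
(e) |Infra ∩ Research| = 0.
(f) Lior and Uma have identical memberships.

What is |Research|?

2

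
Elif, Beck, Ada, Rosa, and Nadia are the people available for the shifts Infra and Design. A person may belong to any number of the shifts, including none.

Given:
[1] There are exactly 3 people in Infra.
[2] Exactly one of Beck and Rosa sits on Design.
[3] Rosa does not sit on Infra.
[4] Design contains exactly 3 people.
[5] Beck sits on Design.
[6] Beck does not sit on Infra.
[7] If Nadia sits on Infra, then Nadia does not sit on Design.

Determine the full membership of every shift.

From (3): Rosa ∉ Infra.
From (5): Beck ∈ Design.
From (6): Beck ∉ Infra.
(1): only 3 candidates remain for Infra, so all are in.
(2) (exactly one): Rosa ∉ Design.
(7): Nadia ∉ Design.
(4): only 3 candidates remain for Design, so all are in.

Infra = {Ada, Elif, Nadia}; Design = {Ada, Beck, Elif}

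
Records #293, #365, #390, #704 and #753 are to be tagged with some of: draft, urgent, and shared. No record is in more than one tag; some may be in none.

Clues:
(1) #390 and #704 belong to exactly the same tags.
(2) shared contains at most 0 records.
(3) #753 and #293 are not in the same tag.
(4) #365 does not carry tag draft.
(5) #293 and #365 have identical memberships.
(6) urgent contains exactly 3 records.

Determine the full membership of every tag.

draft = {}; urgent = {#390, #704, #753}; shared = {}

From (4): #365 ∉ draft.
(2): shared already has 0, so the rest are out.
(5): #293 matches #365: #293 ∉ draft.
Suppose #293 ∈ urgent: no assignment then satisfies all the clues, so #293 ∉ urgent.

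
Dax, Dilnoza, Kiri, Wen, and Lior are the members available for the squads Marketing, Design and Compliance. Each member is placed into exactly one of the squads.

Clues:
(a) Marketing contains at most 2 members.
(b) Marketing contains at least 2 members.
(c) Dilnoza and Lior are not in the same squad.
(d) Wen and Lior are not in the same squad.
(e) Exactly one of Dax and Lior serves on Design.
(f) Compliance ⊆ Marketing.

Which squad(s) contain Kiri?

Kiri: Marketing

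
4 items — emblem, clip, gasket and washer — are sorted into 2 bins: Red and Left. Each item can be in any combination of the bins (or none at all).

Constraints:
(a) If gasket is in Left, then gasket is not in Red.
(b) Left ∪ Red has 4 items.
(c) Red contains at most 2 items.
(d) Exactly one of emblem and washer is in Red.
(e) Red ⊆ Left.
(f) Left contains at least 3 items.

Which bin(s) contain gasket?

gasket: Left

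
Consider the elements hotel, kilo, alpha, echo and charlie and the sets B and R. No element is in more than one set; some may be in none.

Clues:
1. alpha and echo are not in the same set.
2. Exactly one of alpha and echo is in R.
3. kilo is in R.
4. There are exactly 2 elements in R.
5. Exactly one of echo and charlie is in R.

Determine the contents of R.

R = {echo, kilo}

From (3): kilo ∈ R.
Suppose hotel ∈ R: no assignment then satisfies all the clues, so hotel ∉ R.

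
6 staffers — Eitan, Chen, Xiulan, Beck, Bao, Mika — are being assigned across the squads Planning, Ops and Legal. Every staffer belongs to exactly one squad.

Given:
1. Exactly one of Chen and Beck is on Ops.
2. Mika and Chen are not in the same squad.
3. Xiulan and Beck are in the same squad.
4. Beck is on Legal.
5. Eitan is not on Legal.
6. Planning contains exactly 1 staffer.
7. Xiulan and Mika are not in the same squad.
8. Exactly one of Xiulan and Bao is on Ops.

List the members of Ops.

Ops = {Bao, Chen, Eitan}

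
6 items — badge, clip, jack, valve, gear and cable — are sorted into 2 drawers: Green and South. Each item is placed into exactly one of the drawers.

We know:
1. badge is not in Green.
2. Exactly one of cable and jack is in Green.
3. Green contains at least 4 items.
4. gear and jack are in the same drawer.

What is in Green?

Green = {clip, gear, jack, valve}

From (1): badge ∉ Green.
Only one drawer left: badge ∈ South.
Suppose clip ∉ Green: no assignment then satisfies all the clues, so clip ∈ Green.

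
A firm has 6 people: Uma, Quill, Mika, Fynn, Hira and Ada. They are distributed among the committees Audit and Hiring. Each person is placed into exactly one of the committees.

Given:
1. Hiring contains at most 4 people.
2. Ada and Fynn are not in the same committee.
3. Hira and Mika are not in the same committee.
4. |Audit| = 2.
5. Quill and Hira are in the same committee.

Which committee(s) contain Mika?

Mika: Audit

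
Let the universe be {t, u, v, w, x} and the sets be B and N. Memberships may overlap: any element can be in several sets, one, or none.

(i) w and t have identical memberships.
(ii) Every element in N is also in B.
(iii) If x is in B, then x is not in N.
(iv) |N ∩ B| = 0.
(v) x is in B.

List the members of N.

N = {}

From (v): x ∈ B.
(iii): x ∉ N.
Suppose t ∈ N: no assignment then satisfies all the clues, so t ∉ N.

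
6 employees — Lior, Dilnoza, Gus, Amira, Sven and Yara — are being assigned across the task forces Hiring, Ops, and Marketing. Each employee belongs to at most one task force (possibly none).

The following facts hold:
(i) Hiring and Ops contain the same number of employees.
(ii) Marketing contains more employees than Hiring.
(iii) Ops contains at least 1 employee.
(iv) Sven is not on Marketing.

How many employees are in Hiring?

1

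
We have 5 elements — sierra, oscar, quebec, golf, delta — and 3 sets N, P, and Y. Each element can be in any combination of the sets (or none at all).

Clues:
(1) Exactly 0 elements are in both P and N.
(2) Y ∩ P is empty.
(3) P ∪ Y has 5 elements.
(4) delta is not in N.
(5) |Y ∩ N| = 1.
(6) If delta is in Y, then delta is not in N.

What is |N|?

1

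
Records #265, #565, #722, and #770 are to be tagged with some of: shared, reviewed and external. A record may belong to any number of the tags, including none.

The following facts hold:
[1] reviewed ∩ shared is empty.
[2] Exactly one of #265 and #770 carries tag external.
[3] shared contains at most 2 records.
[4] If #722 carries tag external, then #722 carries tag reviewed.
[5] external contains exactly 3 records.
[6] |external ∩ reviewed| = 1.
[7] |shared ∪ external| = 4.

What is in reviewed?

reviewed = {#722}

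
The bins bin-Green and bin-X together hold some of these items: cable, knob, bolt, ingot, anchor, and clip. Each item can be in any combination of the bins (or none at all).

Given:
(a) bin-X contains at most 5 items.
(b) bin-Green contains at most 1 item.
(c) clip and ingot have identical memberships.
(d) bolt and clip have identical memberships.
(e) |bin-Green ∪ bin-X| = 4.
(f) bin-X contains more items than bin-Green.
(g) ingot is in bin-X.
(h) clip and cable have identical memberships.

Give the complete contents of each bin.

bin-Green = {}; bin-X = {bolt, cable, clip, ingot}

From (g): ingot ∈ bin-X.
(c): clip matches ingot: clip ∈ bin-X.
(d): bolt matches clip: bolt ∈ bin-X.
(h): cable matches clip: cable ∈ bin-X.
Suppose cable ∈ bin-Green: no assignment then satisfies all the clues, so cable ∉ bin-Green.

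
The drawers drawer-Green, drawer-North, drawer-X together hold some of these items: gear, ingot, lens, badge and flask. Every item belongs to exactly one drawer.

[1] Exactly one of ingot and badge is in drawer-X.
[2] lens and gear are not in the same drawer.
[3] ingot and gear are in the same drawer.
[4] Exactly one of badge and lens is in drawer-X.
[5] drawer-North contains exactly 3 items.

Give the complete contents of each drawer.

drawer-Green = {lens}; drawer-North = {flask, gear, ingot}; drawer-X = {badge}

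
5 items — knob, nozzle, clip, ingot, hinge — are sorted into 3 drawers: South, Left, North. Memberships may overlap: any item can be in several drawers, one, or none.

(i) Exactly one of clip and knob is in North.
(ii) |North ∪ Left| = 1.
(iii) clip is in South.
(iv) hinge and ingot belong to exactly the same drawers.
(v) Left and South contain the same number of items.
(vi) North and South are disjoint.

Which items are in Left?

Left = {knob}

From (iii): clip ∈ South.
(vi) (disjoint): clip ∉ North.
(i) (exactly one): knob ∈ North.
(vi) (disjoint): knob ∉ South.
Suppose knob ∉ Left: no assignment then satisfies all the clues, so knob ∈ Left.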